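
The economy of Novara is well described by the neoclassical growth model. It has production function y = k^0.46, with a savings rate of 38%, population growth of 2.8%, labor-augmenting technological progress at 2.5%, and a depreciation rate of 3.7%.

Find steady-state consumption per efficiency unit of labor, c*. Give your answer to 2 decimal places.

c* ≈ 2.11

In steady state, investment equals break-even investment: s·k^α = (n + g + δ)·k.
Dividing both sides by k: k^(1−α) = s / (n + g + δ).
k^0.54 = 0.38 / (0.028 + 0.025 + 0.037) = 0.38 / 0.090 = 4.2222
k* = 4.2222^(1/0.54) ≈ 14.4014
y* = (k*)^α = 14.4014^0.46 ≈ 3.4109
c* = (1 − s)·y* = (1 − 0.38) × 3.4109 ≈ 2.1148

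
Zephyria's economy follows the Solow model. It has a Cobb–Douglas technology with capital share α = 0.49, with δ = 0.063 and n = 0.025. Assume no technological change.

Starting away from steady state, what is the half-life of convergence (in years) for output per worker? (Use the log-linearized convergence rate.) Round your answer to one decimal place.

Near the steady state the convergence rate is λ = (1 − α)(n + δ).
λ = (1 − 0.49) × 0.088 = 0.51 × 0.088 = 0.04488
Half-life = ln 2 / λ = 0.6931 / 0.04488 ≈ 15.44 years

half-life ≈ 15.4 years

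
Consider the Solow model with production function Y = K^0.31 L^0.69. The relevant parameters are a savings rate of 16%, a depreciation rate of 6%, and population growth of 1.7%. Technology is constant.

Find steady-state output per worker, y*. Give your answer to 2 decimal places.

In steady state, investment equals break-even investment: s·k^α = (n + δ)·k.
Rearranging, k^(1−α) = s / (n + δ).
k^0.69 = 0.16 / (0.017 + 0.060) = 0.16 / 0.077 = 2.0779
k* = 2.0779^(1/0.69) ≈ 2.8862
y* = (k*)^α = 2.8862^0.31 ≈ 1.3890

y* = 1.39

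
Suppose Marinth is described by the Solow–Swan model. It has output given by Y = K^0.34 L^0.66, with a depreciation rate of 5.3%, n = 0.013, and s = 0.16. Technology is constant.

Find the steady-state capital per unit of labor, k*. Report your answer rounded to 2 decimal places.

k* = 3.83

Steady state requires s·f(k) = (n + δ)·k, i.e. s·k^α = (n + δ)·k.
Dividing both sides by k: k^(1−α) = s / (n + δ).
k^0.66 = 0.16 / (0.013 + 0.053) = 0.16 / 0.066 = 2.4242
k* = 2.4242^(1/0.66) ≈ 3.8254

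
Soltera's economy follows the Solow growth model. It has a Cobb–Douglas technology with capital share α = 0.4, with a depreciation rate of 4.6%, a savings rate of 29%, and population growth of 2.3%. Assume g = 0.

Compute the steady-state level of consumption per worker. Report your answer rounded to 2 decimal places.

c* ≈ 1.85

In steady state, investment equals break-even investment: s·k^α = (n + δ)·k.
Rearranging, k^(1−α) = s / (n + δ).
k^0.6 = 0.29 / (0.023 + 0.046) = 0.29 / 0.069 = 4.2029
k* = 4.2029^(1/0.6) ≈ 10.9458
y* = (k*)^α = 10.9458^0.4 ≈ 2.6043
c* = (1 − s)·y* = (1 − 0.29) × 2.6043 ≈ 1.8491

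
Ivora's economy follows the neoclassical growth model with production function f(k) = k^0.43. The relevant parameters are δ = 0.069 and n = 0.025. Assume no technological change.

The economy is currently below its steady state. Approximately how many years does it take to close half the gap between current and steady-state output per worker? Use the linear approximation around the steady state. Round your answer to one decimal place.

half-life ≈ 12.9 years

Near the steady state the convergence rate is λ = (1 − α)(n + δ).
λ = (1 − 0.43) × 0.094 = 0.57 × 0.094 = 0.05358
Half-life = ln 2 / λ = 0.6931 / 0.05358 ≈ 12.94 years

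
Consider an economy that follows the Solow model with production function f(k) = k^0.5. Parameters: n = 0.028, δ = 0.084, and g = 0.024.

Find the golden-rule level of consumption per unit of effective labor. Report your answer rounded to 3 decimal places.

c_gold ≈ 1.838

At the golden rule, f'(k) = n + g + δ, so α·k^(α−1) = n + g + δ and k_gold = (α/(n + g + δ))^(1/(1−α)).
k_gold = (0.5/0.136)^(1/0.5) = 3.6765^2 ≈ 13.5167
c_gold = f(k_gold) − (n + g + δ)·k_gold = 3.6765 − 0.136×13.5167 ≈ 1.8382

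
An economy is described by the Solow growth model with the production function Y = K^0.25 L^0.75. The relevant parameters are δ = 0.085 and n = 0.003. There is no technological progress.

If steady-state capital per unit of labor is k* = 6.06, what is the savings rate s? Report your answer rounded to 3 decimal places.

s ≈ 0.340

Steady state requires s·f(k) = (n + δ)·k, i.e. s·k^α = (n + δ)·k.
So s / (n + δ) = (k*)^(1−α) = 6.06^0.75 = 3.8624.
Therefore s = 3.8624 × (n + δ) = 3.8624 × 0.088 = 0.3399.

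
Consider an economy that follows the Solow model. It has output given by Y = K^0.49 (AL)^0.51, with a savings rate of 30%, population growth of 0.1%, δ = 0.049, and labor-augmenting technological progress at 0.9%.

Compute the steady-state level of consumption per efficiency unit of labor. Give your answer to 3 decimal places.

c* = 3.339

Steady state requires s·f(k) = (n + g + δ)·k, i.e. s·k^α = (n + g + δ)·k.
Rearranging, k^(1−α) = s / (n + g + δ).
k^0.51 = 0.30 / (0.001 + 0.009 + 0.049) = 0.30 / 0.059 = 5.0847
k* = 5.0847^(1/0.51) ≈ 24.2568
y* = (k*)^α = 24.2568^0.49 ≈ 4.7705
c* = (1 − s)·y* = (1 − 0.30) × 4.7705 ≈ 3.3394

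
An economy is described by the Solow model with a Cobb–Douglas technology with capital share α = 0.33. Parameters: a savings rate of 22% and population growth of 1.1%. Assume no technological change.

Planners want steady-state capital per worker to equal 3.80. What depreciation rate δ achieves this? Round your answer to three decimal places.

In steady state, investment equals break-even investment: s·k^α = (n + δ)·k.
So s / (n + δ) = (k*)^(1−α) = 3.80^0.67 = 2.4460.
Therefore n + δ = s / 2.4460 = 0.22 / 2.4460 = 0.0899, so δ = 0.0899 − 0.011 = 0.0789.

δ ≈ 0.079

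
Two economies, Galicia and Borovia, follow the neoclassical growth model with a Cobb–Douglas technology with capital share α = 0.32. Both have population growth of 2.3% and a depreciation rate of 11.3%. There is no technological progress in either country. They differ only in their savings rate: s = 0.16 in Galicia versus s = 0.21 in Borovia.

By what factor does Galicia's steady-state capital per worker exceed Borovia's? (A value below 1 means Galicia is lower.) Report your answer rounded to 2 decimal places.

ratio ≈ 0.67

Steady-state k* = [s/(n + δ)]^(1/(1−α)), so the ratio is [ (s_G/(n + δ)_G) / (s_B/(n + δ)_B) ]^1.4706.
s_G/(n + δ)_G = 0.16/0.136 = 1.1765; s_B/(n + δ)_B = 0.21/0.136 = 1.5441.
Ratio = (1.1765/1.5441)^1.4706 = 0.7619^1.4706 ≈ 0.6704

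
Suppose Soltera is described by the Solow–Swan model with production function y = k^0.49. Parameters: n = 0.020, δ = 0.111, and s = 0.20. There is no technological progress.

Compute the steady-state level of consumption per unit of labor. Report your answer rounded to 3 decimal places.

c* ≈ 1.201

At the steady state, Δk = 0, so s·k^α = (n + δ)·k.
Dividing both sides by k: k^(1−α) = s / (n + δ).
k^0.51 = 0.20 / (0.020 + 0.111) = 0.20 / 0.131 = 1.5267
k* = 1.5267^(1/0.51) ≈ 2.2925
y* = (k*)^α = 2.2925^0.49 ≈ 1.5016
c* = (1 − s)·y* = (1 − 0.20) × 1.5016 ≈ 1.2013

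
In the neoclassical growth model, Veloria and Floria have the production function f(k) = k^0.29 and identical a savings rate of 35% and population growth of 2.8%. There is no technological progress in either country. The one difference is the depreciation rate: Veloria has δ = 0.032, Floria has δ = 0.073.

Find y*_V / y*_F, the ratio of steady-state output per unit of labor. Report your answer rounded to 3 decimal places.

Steady-state y* = [s/(n + δ)]^(α/(1−α)), so the ratio is [ (s_V/(n + δ)_V) / (s_F/(n + δ)_F) ]^0.4085.
s_V/(n + δ)_V = 0.35/0.060 = 5.8333; s_F/(n + δ)_F = 0.35/0.101 = 3.4653.
Ratio = (5.8333/3.4653)^0.4085 = 1.6833^0.4085 ≈ 1.2370

y*_V / y*_F ≈ 1.237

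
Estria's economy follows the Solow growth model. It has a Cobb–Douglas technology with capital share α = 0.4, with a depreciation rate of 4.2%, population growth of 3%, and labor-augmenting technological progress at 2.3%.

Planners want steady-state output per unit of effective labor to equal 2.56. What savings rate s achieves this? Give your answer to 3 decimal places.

s ≈ 0.389

In steady state, investment equals break-even investment: s·k^α = (n + g + δ)·k.
Since y* = [s/(n + g + δ)]^(α/(1−α)), we have s/(n + g + δ) = (y*)^((1−α)/α) = 2.56^1.5 = 4.0960.
Therefore s = 4.0960 × (n + g + δ) = 4.0960 × 0.095 = 0.3891.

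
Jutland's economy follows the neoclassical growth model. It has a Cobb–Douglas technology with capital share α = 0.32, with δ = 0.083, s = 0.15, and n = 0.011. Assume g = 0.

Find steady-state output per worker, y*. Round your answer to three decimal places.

y* = 1.246

At the steady state, Δk = 0, so s·k^α = (n + δ)·k.
Dividing both sides by k: k^(1−α) = s / (n + δ).
k^0.68 = 0.15 / (0.011 + 0.083) = 0.15 / 0.094 = 1.5957
k* = 1.5957^(1/0.68) ≈ 1.9882
y* = (k*)^α = 1.9882^0.32 ≈ 1.2460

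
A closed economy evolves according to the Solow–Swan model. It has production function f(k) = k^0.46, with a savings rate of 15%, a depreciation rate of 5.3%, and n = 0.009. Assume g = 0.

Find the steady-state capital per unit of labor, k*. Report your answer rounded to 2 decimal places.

Steady state requires s·f(k) = (n + δ)·k, i.e. s·k^α = (n + δ)·k.
Rearranging, k^(1−α) = s / (n + δ).
k^0.54 = 0.15 / (0.009 + 0.053) = 0.15 / 0.062 = 2.4194
k* = 2.4194^(1/0.54) ≈ 5.1353

k* ≈ 5.14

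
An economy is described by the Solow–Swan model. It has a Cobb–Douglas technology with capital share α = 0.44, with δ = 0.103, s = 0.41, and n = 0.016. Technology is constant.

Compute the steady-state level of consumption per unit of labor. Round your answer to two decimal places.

In steady state, investment equals break-even investment: s·k^α = (n + δ)·k.
Rearranging, k^(1−α) = s / (n + δ).
k^0.56 = 0.41 / (0.016 + 0.103) = 0.41 / 0.119 = 3.4454
k* = 3.4454^(1/0.56) ≈ 9.1066
y* = (k*)^α = 9.1066^0.44 ≈ 2.6431
c* = (1 − s)·y* = (1 − 0.41) × 2.6431 ≈ 1.5594

c* ≈ 1.56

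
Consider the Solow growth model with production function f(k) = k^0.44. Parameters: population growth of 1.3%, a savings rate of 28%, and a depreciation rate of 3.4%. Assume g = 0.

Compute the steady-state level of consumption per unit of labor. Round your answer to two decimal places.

c* ≈ 2.93

In steady state, investment equals break-even investment: s·k^α = (n + δ)·k.
Rearranging, k^(1−α) = s / (n + δ).
k^0.56 = 0.28 / (0.013 + 0.034) = 0.28 / 0.047 = 5.9574
k* = 5.9574^(1/0.56) ≈ 24.2120
y* = (k*)^α = 24.2120^0.44 ≈ 4.0642
c* = (1 − s)·y* = (1 − 0.28) × 4.0642 ≈ 2.9262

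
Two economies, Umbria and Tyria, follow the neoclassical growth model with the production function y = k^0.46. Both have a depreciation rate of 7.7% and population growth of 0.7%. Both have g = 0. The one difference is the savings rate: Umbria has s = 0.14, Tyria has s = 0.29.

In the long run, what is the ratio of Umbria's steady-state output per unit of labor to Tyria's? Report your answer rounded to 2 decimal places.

Steady-state y* = [s/(n + δ)]^(α/(1−α)), so the ratio is [ (s_U/(n + δ)_U) / (s_T/(n + δ)_T) ]^0.8519.
s_U/(n + δ)_U = 0.14/0.084 = 1.6667; s_T/(n + δ)_T = 0.29/0.084 = 3.4524.
Ratio = (1.6667/3.4524)^0.8519 = 0.4828^0.8519 ≈ 0.5378

ratio ≈ 0.54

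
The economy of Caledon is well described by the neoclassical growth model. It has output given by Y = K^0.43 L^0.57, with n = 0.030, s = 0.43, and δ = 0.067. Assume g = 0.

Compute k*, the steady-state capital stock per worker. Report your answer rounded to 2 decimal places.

In steady state, investment equals break-even investment: s·k^α = (n + δ)·k.
Dividing both sides by k: k^(1−α) = s / (n + δ).
k^0.57 = 0.43 / (0.030 + 0.067) = 0.43 / 0.097 = 4.4330
k* = 4.4330^(1/0.57) ≈ 13.6319

k* = 13.63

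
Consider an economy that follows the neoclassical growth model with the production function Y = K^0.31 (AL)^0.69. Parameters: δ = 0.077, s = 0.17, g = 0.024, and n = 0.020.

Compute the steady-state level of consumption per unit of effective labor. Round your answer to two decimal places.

In steady state, investment equals break-even investment: s·k^α = (n + g + δ)·k.
Dividing both sides by k: k^(1−α) = s / (n + g + δ).
k^0.69 = 0.17 / (0.020 + 0.024 + 0.077) = 0.17 / 0.121 = 1.4050
k* = 1.4050^(1/0.69) ≈ 1.6369
y* = (k*)^α = 1.6369^0.31 ≈ 1.1651
c* = (1 − s)·y* = (1 − 0.17) × 1.1651 ≈ 0.9670

c* = 0.97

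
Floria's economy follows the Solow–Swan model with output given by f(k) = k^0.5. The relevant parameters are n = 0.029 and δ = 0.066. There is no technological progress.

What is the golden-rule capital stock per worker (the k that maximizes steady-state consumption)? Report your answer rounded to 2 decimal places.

The golden rule sets f'(k) = n + δ, i.e. α·k^(α−1) = n + δ.
So k^(1−α) = α / (n + δ) = 0.5 / 0.095 = 5.2632.
k_gold = 5.2632^(1/0.5) ≈ 27.7013

k_gold ≈ 27.70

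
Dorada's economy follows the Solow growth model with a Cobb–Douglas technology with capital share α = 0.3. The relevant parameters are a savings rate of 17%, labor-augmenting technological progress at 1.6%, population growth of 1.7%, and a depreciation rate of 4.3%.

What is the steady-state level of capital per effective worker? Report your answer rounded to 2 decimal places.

Steady state requires s·f(k) = (n + g + δ)·k, i.e. s·k^α = (n + g + δ)·k.
Rearranging, k^(1−α) = s / (n + g + δ).
k^0.7 = 0.17 / (0.017 + 0.016 + 0.043) = 0.17 / 0.076 = 2.2368
k* = 2.2368^(1/0.7) ≈ 3.1584

k* ≈ 3.16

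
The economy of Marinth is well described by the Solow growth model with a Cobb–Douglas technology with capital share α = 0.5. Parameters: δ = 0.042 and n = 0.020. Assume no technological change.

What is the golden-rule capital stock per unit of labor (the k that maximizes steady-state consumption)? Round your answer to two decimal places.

k_gold ≈ 65.04

The golden rule sets f'(k) = n + δ, i.e. α·k^(α−1) = n + δ.
So k^(1−α) = α / (n + δ) = 0.5 / 0.062 = 8.0645.
k_gold = 8.0645^(1/0.5) ≈ 65.0362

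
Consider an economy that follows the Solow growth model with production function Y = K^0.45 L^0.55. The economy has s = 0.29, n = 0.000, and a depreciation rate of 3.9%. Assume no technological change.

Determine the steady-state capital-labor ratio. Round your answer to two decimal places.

k* ≈ 38.39

At the steady state, Δk = 0, so s·k^α = (n + δ)·k.
Rearranging, k^(1−α) = s / (n + δ).
k^0.55 = 0.29 / (0.000 + 0.039) = 0.29 / 0.039 = 7.4359
k* = 7.4359^(1/0.55) ≈ 38.3922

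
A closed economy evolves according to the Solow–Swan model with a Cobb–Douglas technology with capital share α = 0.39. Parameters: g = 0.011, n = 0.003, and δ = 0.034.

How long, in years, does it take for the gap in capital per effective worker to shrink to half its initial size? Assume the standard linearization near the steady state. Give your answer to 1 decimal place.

Near the steady state the convergence rate is λ = (1 − α)(n + g + δ).
λ = (1 − 0.39) × 0.048 = 0.61 × 0.048 = 0.02928
Half-life = ln 2 / λ = 0.6931 / 0.02928 ≈ 23.67 years

t_½ ≈ 23.7 years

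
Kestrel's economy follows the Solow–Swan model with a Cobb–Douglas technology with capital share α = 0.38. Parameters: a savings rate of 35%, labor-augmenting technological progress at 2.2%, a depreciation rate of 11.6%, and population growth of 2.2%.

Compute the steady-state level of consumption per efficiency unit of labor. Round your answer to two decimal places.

c* = 1.05

Steady state requires s·f(k) = (n + g + δ)·k, i.e. s·k^α = (n + g + δ)·k.
Dividing both sides by k: k^(1−α) = s / (n + g + δ).
k^0.62 = 0.35 / (0.022 + 0.022 + 0.116) = 0.35 / 0.160 = 2.1875
k* = 2.1875^(1/0.62) ≈ 3.5343
y* = (k*)^α = 3.5343^0.38 ≈ 1.6157
c* = (1 − s)·y* = (1 − 0.35) × 1.6157 ≈ 1.0502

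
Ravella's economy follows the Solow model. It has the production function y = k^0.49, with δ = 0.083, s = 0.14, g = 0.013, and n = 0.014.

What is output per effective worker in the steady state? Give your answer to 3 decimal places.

At the steady state, Δk = 0, so s·k^α = (n + g + δ)·k.
Dividing both sides by k: k^(1−α) = s / (n + g + δ).
k^0.51 = 0.14 / (0.014 + 0.013 + 0.083) = 0.14 / 0.110 = 1.2727
k* = 1.2727^(1/0.51) ≈ 1.6045
y* = (k*)^α = 1.6045^0.49 ≈ 1.2607

y* = 1.261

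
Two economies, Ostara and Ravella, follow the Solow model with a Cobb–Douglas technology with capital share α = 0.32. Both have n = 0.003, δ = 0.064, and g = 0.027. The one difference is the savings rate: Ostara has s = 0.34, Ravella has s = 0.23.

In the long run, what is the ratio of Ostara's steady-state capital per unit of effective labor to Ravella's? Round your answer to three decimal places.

Steady-state k* = [s/(n + g + δ)]^(1/(1−α)), so the ratio is [ (s_O/(n + g + δ)_O) / (s_R/(n + g + δ)_R) ]^1.4706.
s_O/(n + g + δ)_O = 0.34/0.094 = 3.6170; s_R/(n + g + δ)_R = 0.23/0.094 = 2.4468.
Ratio = (3.6170/2.4468)^1.4706 = 1.4783^1.4706 ≈ 1.7769

k*_O / k*_R ≈ 1.777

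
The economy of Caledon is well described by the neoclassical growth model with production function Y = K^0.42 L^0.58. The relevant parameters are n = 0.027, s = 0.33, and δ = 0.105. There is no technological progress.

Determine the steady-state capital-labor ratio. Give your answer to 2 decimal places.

Steady state requires s·f(k) = (n + δ)·k, i.e. s·k^α = (n + δ)·k.
Rearranging, k^(1−α) = s / (n + δ).
k^0.58 = 0.33 / (0.027 + 0.105) = 0.33 / 0.132 = 2.5000
k* = 2.5000^(1/0.58) ≈ 4.8540

k* ≈ 4.85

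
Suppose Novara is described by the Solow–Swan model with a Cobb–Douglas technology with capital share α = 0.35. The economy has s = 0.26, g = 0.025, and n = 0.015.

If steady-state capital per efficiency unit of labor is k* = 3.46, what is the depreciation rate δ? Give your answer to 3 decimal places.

δ ≈ 0.076

Steady state requires s·f(k) = (n + g + δ)·k, i.e. s·k^α = (n + g + δ)·k.
So s / (n + g + δ) = (k*)^(1−α) = 3.46^0.65 = 2.2408.
Therefore n + g + δ = s / 2.2408 = 0.26 / 2.2408 = 0.1160, so δ = 0.1160 − 0.040 = 0.0760.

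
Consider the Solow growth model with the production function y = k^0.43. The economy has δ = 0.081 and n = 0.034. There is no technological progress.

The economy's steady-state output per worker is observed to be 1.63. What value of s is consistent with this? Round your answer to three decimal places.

s ≈ 0.220

At the steady state, Δk = 0, so s·k^α = (n + δ)·k.
Since y* = [s/(n + δ)]^(α/(1−α)), we have s/(n + δ) = (y*)^((1−α)/α) = 1.63^1.3256 = 1.9111.
Therefore s = 1.9111 × (n + δ) = 1.9111 × 0.115 = 0.2198.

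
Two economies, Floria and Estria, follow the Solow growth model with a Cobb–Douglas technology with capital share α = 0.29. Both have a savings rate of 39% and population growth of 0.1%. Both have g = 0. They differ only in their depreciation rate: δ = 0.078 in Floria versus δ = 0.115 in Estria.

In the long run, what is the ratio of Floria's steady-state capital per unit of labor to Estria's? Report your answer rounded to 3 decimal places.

Steady-state k* = [s/(n + δ)]^(1/(1−α)), so the ratio is [ (s_F/(n + δ)_F) / (s_E/(n + δ)_E) ]^1.4085.
s_F/(n + δ)_F = 0.39/0.079 = 4.9367; s_E/(n + δ)_E = 0.39/0.116 = 3.3621.
Ratio = (4.9367/3.3621)^1.4085 = 1.4683^1.4085 ≈ 1.7177

ratio ≈ 1.718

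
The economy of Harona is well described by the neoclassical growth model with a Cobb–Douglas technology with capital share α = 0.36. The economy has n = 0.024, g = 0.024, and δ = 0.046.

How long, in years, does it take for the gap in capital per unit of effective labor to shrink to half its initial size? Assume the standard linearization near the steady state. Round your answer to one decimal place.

Near the steady state the convergence rate is λ = (1 − α)(n + g + δ).
λ = (1 − 0.36) × 0.094 = 0.64 × 0.094 = 0.06016
Half-life = ln 2 / λ = 0.6931 / 0.06016 ≈ 11.52 years

half-life ≈ 11.5 years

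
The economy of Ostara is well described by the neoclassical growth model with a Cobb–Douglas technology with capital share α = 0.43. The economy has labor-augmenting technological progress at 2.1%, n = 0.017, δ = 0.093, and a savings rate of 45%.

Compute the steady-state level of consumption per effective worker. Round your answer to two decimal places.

At the steady state, Δk = 0, so s·k^α = (n + g + δ)·k.
Rearranging, k^(1−α) = s / (n + g + δ).
k^0.57 = 0.45 / (0.017 + 0.021 + 0.093) = 0.45 / 0.131 = 3.4351
k* = 3.4351^(1/0.57) ≈ 8.7145
y* = (k*)^α = 8.7145^0.43 ≈ 2.5369
c* = (1 − s)·y* = (1 − 0.45) × 2.5369 ≈ 1.3953

c* ≈ 1.40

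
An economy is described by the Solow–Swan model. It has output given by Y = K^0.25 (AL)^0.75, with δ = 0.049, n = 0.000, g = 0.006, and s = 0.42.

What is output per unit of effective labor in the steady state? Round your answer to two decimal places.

y* ≈ 1.97

At the steady state, Δk = 0, so s·k^α = (n + g + δ)·k.
Rearranging, k^(1−α) = s / (n + g + δ).
k^0.75 = 0.42 / (0.000 + 0.006 + 0.049) = 0.42 / 0.055 = 7.6364
k* = 7.6364^(1/0.75) ≈ 15.0378
y* = (k*)^α = 15.0378^0.25 ≈ 1.9692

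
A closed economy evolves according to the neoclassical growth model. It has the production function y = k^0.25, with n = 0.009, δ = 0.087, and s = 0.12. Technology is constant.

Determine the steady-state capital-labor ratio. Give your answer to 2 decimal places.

k* ≈ 1.35

Steady state requires s·f(k) = (n + δ)·k, i.e. s·k^α = (n + δ)·k.
Dividing both sides by k: k^(1−α) = s / (n + δ).
k^0.75 = 0.12 / (0.009 + 0.087) = 0.12 / 0.096 = 1.2500
k* = 1.2500^(1/0.75) ≈ 1.3465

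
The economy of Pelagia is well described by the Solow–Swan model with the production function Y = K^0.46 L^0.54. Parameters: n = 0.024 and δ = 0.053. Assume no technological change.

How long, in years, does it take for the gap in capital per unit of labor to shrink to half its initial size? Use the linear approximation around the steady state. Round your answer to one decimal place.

half-life ≈ 16.7 years

Near the steady state the convergence rate is λ = (1 − α)(n + δ).
λ = (1 − 0.46) × 0.077 = 0.54 × 0.077 = 0.04158
Half-life = ln 2 / λ = 0.6931 / 0.04158 ≈ 16.67 years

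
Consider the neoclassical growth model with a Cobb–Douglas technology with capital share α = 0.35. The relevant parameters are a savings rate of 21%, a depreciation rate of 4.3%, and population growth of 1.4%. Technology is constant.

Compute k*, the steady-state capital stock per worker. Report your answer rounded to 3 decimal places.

Steady state requires s·f(k) = (n + δ)·k, i.e. s·k^α = (n + δ)·k.
Rearranging, k^(1−α) = s / (n + δ).
k^0.65 = 0.21 / (0.014 + 0.043) = 0.21 / 0.057 = 3.6842
k* = 3.6842^(1/0.65) ≈ 7.4353

k* ≈ 7.435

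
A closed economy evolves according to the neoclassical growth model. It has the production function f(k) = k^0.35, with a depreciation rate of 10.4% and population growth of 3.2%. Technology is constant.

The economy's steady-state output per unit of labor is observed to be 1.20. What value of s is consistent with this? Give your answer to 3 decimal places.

At the steady state, Δk = 0, so s·k^α = (n + δ)·k.
Since y* = [s/(n + δ)]^(α/(1−α)), we have s/(n + δ) = (y*)^((1−α)/α) = 1.20^1.8571 = 1.4030.
Therefore s = 1.4030 × (n + δ) = 1.4030 × 0.136 = 0.1908.

s ≈ 0.191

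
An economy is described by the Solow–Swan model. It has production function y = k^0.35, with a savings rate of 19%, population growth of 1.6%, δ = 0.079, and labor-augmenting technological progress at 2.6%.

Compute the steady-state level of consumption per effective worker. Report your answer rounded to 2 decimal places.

c* ≈ 1.03

At the steady state, Δk = 0, so s·k^α = (n + g + δ)·k.
Dividing both sides by k: k^(1−α) = s / (n + g + δ).
k^0.65 = 0.19 / (0.016 + 0.026 + 0.079) = 0.19 / 0.121 = 1.5702
k* = 1.5702^(1/0.65) ≈ 2.0020
y* = (k*)^α = 2.0020^0.35 ≈ 1.2750
c* = (1 − s)·y* = (1 − 0.19) × 1.2750 ≈ 1.0328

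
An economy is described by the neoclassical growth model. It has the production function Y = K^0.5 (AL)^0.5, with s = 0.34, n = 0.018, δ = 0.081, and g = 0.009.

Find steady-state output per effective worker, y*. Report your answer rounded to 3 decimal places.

y* ≈ 3.148

In steady state, investment equals break-even investment: s·k^α = (n + g + δ)·k.
Dividing both sides by k: k^(1−α) = s / (n + g + δ).
k^0.5 = 0.34 / (0.018 + 0.009 + 0.081) = 0.34 / 0.108 = 3.1481
k* = 3.1481^(1/0.5) ≈ 9.9105
y* = (k*)^α = 9.9105^0.5 ≈ 3.1481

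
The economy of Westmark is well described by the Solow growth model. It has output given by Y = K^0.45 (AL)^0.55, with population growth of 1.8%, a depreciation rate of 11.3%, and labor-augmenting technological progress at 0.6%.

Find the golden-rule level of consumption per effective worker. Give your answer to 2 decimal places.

c_gold ≈ 1.46

At the golden rule, f'(k) = n + g + δ, so α·k^(α−1) = n + g + δ and k_gold = (α/(n + g + δ))^(1/(1−α)).
k_gold = (0.45/0.137)^(1/0.55) = 3.2847^1.8182 ≈ 8.6915
c_gold = f(k_gold) − (n + g + δ)·k_gold = 2.6460 − 0.137×8.6915 ≈ 1.4553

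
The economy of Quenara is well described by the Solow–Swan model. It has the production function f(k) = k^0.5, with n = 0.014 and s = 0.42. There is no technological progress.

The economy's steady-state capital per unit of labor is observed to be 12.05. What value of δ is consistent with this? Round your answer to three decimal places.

δ ≈ 0.107

At the steady state, Δk = 0, so s·k^α = (n + δ)·k.
So s / (n + δ) = (k*)^(1−α) = 12.05^0.5 = 3.4713.
Therefore n + δ = s / 3.4713 = 0.42 / 3.4713 = 0.1210, so δ = 0.1210 − 0.014 = 0.1070.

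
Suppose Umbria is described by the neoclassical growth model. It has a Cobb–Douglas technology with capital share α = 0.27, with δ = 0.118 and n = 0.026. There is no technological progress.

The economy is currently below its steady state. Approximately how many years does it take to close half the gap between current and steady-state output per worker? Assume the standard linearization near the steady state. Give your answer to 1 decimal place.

Near the steady state the convergence rate is λ = (1 − α)(n + δ).
λ = (1 − 0.27) × 0.144 = 0.73 × 0.144 = 0.10512
Half-life = ln 2 / λ = 0.6931 / 0.10512 ≈ 6.59 years

t_½ ≈ 6.6 years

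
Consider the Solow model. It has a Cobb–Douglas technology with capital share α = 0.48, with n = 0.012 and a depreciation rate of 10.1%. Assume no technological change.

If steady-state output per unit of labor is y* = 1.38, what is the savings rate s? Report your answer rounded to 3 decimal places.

Steady state requires s·f(k) = (n + δ)·k, i.e. s·k^α = (n + δ)·k.
Since y* = [s/(n + δ)]^(α/(1−α)), we have s/(n + δ) = (y*)^((1−α)/α) = 1.38^1.0833 = 1.4175.
Therefore s = 1.4175 × (n + δ) = 1.4175 × 0.113 = 0.1602.

s ≈ 0.160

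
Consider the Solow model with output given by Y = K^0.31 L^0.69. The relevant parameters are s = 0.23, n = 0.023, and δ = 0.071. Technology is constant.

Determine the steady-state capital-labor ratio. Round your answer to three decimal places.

In steady state, investment equals break-even investment: s·k^α = (n + δ)·k.
Rearranging, k^(1−α) = s / (n + δ).
k^0.69 = 0.23 / (0.023 + 0.071) = 0.23 / 0.094 = 2.4468
k* = 2.4468^(1/0.69) ≈ 3.6575

k* = 3.658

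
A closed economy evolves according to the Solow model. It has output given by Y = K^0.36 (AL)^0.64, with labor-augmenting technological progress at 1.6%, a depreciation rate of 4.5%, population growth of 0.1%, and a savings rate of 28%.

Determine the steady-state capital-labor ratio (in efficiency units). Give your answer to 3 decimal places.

Steady state requires s·f(k) = (n + g + δ)·k, i.e. s·k^α = (n + g + δ)·k.
Dividing both sides by k: k^(1−α) = s / (n + g + δ).
k^0.64 = 0.28 / (0.001 + 0.016 + 0.045) = 0.28 / 0.062 = 4.5161
k* = 4.5161^(1/0.64) ≈ 10.5455

k* ≈ 10.546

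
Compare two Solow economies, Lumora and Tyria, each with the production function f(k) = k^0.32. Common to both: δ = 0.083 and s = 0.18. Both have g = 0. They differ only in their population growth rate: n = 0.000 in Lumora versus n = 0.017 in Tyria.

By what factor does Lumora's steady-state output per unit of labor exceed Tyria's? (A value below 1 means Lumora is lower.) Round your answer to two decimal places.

Steady-state y* = [s/(n + δ)]^(α/(1−α)), so the ratio is [ (s_L/(n + δ)_L) / (s_T/(n + δ)_T) ]^0.4706.
s_L/(n + δ)_L = 0.18/0.083 = 2.1687; s_T/(n + δ)_T = 0.18/0.100 = 1.8000.
Ratio = (2.1687/1.8000)^0.4706 = 1.2048^0.4706 ≈ 1.0916

ratio ≈ 1.09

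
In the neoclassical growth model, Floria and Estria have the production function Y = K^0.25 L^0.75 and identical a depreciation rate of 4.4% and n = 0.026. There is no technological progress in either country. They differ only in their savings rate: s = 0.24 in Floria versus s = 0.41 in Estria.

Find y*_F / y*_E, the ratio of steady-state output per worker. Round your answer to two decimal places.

Steady-state y* = [s/(n + δ)]^(α/(1−α)), so the ratio is [ (s_F/(n + δ)_F) / (s_E/(n + δ)_E) ]^0.3333.
s_F/(n + δ)_F = 0.24/0.070 = 3.4286; s_E/(n + δ)_E = 0.41/0.070 = 5.8571.
Ratio = (3.4286/5.8571)^0.3333 = 0.5854^0.3333 ≈ 0.8366

y*_F / y*_E ≈ 0.84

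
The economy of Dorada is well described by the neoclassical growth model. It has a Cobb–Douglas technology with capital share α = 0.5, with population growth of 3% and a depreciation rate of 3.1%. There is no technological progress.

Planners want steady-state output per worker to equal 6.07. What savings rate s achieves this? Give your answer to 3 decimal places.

s ≈ 0.370

At the steady state, Δk = 0, so s·k^α = (n + δ)·k.
Since y* = [s/(n + δ)]^(α/(1−α)), we have s/(n + δ) = (y*)^((1−α)/α) = 6.07^1 = 6.0700.
Therefore s = 6.0700 × (n + δ) = 6.0700 × 0.061 = 0.3703.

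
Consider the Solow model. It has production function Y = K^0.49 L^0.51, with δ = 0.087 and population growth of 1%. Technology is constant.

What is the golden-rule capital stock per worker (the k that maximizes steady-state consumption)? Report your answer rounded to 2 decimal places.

k_gold ≈ 23.95

The golden rule sets f'(k) = n + δ, i.e. α·k^(α−1) = n + δ.
So k^(1−α) = α / (n + δ) = 0.49 / 0.097 = 5.0515.
k_gold = 5.0515^(1/0.51) ≈ 23.9472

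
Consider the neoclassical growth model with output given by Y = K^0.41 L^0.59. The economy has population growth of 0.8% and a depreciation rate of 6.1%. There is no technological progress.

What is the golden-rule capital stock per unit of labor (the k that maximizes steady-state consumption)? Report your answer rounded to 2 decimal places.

k_gold ≈ 20.50

The golden rule sets f'(k) = n + δ, i.e. α·k^(α−1) = n + δ.
So k^(1−α) = α / (n + δ) = 0.41 / 0.069 = 5.9420.
k_gold = 5.9420^(1/0.59) ≈ 20.4998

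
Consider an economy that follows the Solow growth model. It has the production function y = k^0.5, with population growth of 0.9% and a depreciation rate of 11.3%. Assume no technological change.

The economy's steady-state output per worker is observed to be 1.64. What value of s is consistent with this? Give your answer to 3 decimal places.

s ≈ 0.200

In steady state, investment equals break-even investment: s·k^α = (n + δ)·k.
Since y* = [s/(n + δ)]^(α/(1−α)), we have s/(n + δ) = (y*)^((1−α)/α) = 1.64^1 = 1.6400.
Therefore s = 1.6400 × (n + δ) = 1.6400 × 0.122 = 0.2001.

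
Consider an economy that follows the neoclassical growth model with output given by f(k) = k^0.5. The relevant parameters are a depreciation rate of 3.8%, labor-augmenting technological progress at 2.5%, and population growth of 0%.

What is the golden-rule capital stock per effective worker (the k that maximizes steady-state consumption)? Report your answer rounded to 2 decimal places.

The golden rule sets f'(k) = n + g + δ, i.e. α·k^(α−1) = n + g + δ.
So k^(1−α) = α / (n + g + δ) = 0.5 / 0.063 = 7.9365.
k_gold = 7.9365^(1/0.5) ≈ 62.9880

k_gold ≈ 62.99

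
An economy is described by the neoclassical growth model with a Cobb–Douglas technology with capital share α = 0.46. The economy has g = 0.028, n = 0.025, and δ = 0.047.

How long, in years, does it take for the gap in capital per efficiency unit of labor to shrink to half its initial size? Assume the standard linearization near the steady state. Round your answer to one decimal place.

Near the steady state the convergence rate is λ = (1 − α)(n + g + δ).
λ = (1 − 0.46) × 0.100 = 0.54 × 0.100 = 0.0540
Half-life = ln 2 / λ = 0.6931 / 0.0540 ≈ 12.84 years

about 12.8 years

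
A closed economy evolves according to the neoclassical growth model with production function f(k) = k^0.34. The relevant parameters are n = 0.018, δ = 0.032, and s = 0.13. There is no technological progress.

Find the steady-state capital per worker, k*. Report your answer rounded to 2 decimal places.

Steady state requires s·f(k) = (n + δ)·k, i.e. s·k^α = (n + δ)·k.
Dividing both sides by k: k^(1−α) = s / (n + δ).
k^0.66 = 0.13 / (0.018 + 0.032) = 0.13 / 0.050 = 2.6000
k* = 2.6000^(1/0.66) ≈ 4.2535

k* = 4.25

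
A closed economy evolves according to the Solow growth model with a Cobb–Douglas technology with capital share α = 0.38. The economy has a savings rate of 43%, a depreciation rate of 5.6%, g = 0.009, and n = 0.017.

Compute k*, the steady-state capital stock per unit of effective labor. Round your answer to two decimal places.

k* = 14.48

At the steady state, Δk = 0, so s·k^α = (n + g + δ)·k.
Dividing both sides by k: k^(1−α) = s / (n + g + δ).
k^0.62 = 0.43 / (0.017 + 0.009 + 0.056) = 0.43 / 0.082 = 5.2439
k* = 5.2439^(1/0.62) ≈ 14.4788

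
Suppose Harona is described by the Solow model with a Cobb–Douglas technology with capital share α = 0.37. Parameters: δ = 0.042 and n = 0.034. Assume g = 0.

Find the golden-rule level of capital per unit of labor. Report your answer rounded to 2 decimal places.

k_gold ≈ 12.33

The golden rule sets f'(k) = n + δ, i.e. α·k^(α−1) = n + δ.
So k^(1−α) = α / (n + δ) = 0.37 / 0.076 = 4.8684.
k_gold = 4.8684^(1/0.63) ≈ 12.3336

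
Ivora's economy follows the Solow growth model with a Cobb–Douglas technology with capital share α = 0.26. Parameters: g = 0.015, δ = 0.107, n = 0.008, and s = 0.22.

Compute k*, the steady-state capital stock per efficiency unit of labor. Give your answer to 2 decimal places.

k* ≈ 2.04

Steady state requires s·f(k) = (n + g + δ)·k, i.e. s·k^α = (n + g + δ)·k.
Rearranging, k^(1−α) = s / (n + g + δ).
k^0.74 = 0.22 / (0.008 + 0.015 + 0.107) = 0.22 / 0.130 = 1.6923
k* = 1.6923^(1/0.74) ≈ 2.0359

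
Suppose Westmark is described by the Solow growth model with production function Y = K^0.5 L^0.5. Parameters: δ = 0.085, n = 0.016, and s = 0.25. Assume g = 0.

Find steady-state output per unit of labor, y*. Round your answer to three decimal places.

At the steady state, Δk = 0, so s·k^α = (n + δ)·k.
Dividing both sides by k: k^(1−α) = s / (n + δ).
k^0.5 = 0.25 / (0.016 + 0.085) = 0.25 / 0.101 = 2.4752
k* = 2.4752^(1/0.5) ≈ 6.1266
y* = (k*)^α = 6.1266^0.5 ≈ 2.4752

y* = 2.475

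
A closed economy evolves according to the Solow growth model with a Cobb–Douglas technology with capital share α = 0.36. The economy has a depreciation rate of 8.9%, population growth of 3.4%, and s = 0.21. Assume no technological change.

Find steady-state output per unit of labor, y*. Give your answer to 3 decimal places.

y* = 1.351

In steady state, investment equals break-even investment: s·k^α = (n + δ)·k.
Rearranging, k^(1−α) = s / (n + δ).
k^0.64 = 0.21 / (0.034 + 0.089) = 0.21 / 0.123 = 1.7073
k* = 1.7073^(1/0.64) ≈ 2.3067
y* = (k*)^α = 2.3067^0.36 ≈ 1.3511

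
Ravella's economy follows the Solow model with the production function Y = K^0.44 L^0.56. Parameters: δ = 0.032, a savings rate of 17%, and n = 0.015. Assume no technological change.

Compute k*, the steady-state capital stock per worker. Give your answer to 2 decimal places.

k* = 9.93

In steady state, investment equals break-even investment: s·k^α = (n + δ)·k.
Dividing both sides by k: k^(1−α) = s / (n + δ).
k^0.56 = 0.17 / (0.015 + 0.032) = 0.17 / 0.047 = 3.6170
k* = 3.6170^(1/0.56) ≈ 9.9323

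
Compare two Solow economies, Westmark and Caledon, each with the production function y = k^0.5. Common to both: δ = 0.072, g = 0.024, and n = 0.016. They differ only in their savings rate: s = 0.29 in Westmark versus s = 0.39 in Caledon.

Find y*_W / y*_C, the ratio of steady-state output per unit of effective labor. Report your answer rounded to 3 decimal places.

ratio ≈ 0.744

Steady-state y* = [s/(n + g + δ)]^(α/(1−α)), so the ratio is [ (s_W/(n + g + δ)_W) / (s_C/(n + g + δ)_C) ]^1.
s_W/(n + g + δ)_W = 0.29/0.112 = 2.5893; s_C/(n + g + δ)_C = 0.39/0.112 = 3.4821.
Ratio = (2.5893/3.4821)^1 = 0.7436^1 ≈ 0.7436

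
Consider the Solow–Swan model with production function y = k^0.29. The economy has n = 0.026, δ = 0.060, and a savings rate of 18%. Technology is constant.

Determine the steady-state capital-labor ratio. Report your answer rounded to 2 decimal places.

k* = 2.83

Steady state requires s·f(k) = (n + δ)·k, i.e. s·k^α = (n + δ)·k.
Rearranging, k^(1−α) = s / (n + δ).
k^0.71 = 0.18 / (0.026 + 0.060) = 0.18 / 0.086 = 2.0930
k* = 2.0930^(1/0.71) ≈ 2.8300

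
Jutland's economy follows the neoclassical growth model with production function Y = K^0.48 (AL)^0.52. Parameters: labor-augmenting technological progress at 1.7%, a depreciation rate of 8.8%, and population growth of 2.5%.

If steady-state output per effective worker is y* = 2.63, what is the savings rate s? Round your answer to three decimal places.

s ≈ 0.371

In steady state, investment equals break-even investment: s·k^α = (n + g + δ)·k.
Since y* = [s/(n + g + δ)]^(α/(1−α)), we have s/(n + g + δ) = (y*)^((1−α)/α) = 2.63^1.0833 = 2.8506.
Therefore s = 2.8506 × (n + g + δ) = 2.8506 × 0.130 = 0.3706.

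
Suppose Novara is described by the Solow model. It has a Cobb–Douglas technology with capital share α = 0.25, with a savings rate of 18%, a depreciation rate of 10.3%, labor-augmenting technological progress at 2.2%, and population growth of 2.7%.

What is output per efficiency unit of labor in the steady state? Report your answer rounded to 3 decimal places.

Steady state requires s·f(k) = (n + g + δ)·k, i.e. s·k^α = (n + g + δ)·k.
Dividing both sides by k: k^(1−α) = s / (n + g + δ).
k^0.75 = 0.18 / (0.027 + 0.022 + 0.103) = 0.18 / 0.152 = 1.1842
k* = 1.1842^(1/0.75) ≈ 1.2529
y* = (k*)^α = 1.2529^0.25 ≈ 1.0580

y* ≈ 1.058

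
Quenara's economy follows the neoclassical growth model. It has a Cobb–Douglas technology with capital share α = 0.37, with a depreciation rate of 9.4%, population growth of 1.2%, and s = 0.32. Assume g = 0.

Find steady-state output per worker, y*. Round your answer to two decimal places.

At the steady state, Δk = 0, so s·k^α = (n + δ)·k.
Rearranging, k^(1−α) = s / (n + δ).
k^0.63 = 0.32 / (0.012 + 0.094) = 0.32 / 0.106 = 3.0189
k* = 3.0189^(1/0.63) ≈ 5.7765
y* = (k*)^α = 5.7765^0.37 ≈ 1.9134

y* = 1.91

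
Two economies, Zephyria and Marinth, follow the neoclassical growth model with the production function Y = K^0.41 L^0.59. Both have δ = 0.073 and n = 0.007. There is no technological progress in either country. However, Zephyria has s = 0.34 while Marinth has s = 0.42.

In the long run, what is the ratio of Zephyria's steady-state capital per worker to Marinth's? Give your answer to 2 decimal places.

ratio ≈ 0.70

Steady-state k* = [s/(n + δ)]^(1/(1−α)), so the ratio is [ (s_Z/(n + δ)_Z) / (s_M/(n + δ)_M) ]^1.6949.
s_Z/(n + δ)_Z = 0.34/0.080 = 4.2500; s_M/(n + δ)_M = 0.42/0.080 = 5.2500.
Ratio = (4.2500/5.2500)^1.6949 = 0.8095^1.6949 ≈ 0.6989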